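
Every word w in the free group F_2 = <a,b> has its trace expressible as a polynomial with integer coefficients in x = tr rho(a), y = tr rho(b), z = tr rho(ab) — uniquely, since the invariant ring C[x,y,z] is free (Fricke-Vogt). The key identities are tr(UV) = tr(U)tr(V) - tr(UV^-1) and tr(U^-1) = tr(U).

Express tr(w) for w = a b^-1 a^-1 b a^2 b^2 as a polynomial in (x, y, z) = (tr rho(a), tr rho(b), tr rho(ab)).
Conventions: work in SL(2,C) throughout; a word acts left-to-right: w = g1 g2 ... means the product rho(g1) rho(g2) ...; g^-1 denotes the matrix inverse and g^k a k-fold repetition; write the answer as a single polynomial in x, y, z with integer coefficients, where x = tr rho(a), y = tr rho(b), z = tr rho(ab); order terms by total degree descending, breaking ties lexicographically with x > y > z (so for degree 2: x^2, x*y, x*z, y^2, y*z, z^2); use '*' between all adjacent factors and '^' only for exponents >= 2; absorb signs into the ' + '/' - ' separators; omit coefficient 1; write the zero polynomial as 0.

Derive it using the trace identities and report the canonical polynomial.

-x^2*y^2*z^2 + 2*x^3*y*z + 2*x*y^3*z + x*y*z^3 - x^4 - 2*x^2*y^2 - x^2*z^2 - y^4 - y^2*z^2 - 4*x*y*z + 4*x^2 + 4*y^2 + z^2 - 2

trace(b a b) = trace(b) trace(a b) - trace(a)  (reduce the b square) = y*z - x
use: trace(b^3 a) = trace(b) trace(b a b) - trace(b a)  (reduce the b square) = y^2*z - x*y - z
trace(b^2) = trace(b) trace(b) - trace(1)  (reduce the b square) = y^2 - 2
use: trace(b^3) = trace(b) trace(b^2) - trace(b)  (reduce the b square) = y^3 - 3*y
trace(b a^2 b^2) = trace(a) trace(b^3 a) - trace(b^3)  (reduce the a square) = x*y^2*z - x^2*y - y^3 - x*z + 3*y
trace(b a b a) = trace(a b) trace(a b) - trace(1)  (split on a) = z^2 - 2
trace(a^2 b a b) = trace(a) trace(b a b a) - trace(b a b)  (reduce the a square) = x*z^2 - y*z - x
trace(b a^2) = trace(a) trace(b a) - trace(b)  (reduce the a square) = x*z - y
trace(a^2 b a) = trace(a) trace(b a^2) - trace(b a)  (reduce the a square) = x^2*z - x*y - z
apply: trace(a b^2 a^2 b) = trace(b) trace(a^2 b a b) - trace(a^2 b a)  (reduce the b square) = x*y*z^2 - x^2*z - y^2*z + z
use: trace(a^2) = trace(a) trace(a) - trace(1)  (reduce the a square) = x^2 - 2
apply: trace(a^3) = trace(a) trace(a^2) - trace(a)  (reduce the a square) = x^3 - 3*x
trace(a b^2 a^2) = trace(b) trace(a^3 b) - trace(a^3)  (reduce the b square) = x^2*y*z - x^3 - x*y^2 - y*z + 3*x
use: trace(b a^2 b^2 a b) = trace(b) trace(a b^2 a^2 b) - trace(a b^2 a^2)  (reduce the b square) = x*y^2*z^2 - 2*x^2*y*z - y^3*z + x^3 + x*y^2 + 2*y*z - 3*x
trace(a b a b a b) = trace(a b a b) trace(a b) - trace(b a)  (split on a) = z^3 - 3*z
trace(b^2 a b a b a) = trace(b) trace(a b a b a b) - trace(a b a b a)  (reduce the b square) = y*z^3 - x*z^2 - 2*y*z + x
trace(a b a b^2) = trace(b) trace(a b a b) - trace(a b a)  (reduce the b square) = y*z^2 - x*z - y
apply: trace(b^2 a b a b) = trace(b) trace(a b a b^2) - trace(a b a b)  (reduce the b square) = y^2*z^2 - x*y*z - y^2 - z^2 + 2
use: trace(b a^2 b^2 a b a) = trace(a) trace(b^2 a b a b a) - trace(b^2 a b a b)  (reduce the a square) = x*y*z^3 - x^2*z^2 - y^2*z^2 - x*y*z + x^2 + y^2 + z^2 - 2
trace(a^-1 b a^2 b^2 a b) = trace(b a^2 b^2 a b) trace(a) - trace(b a^2 b^2 a b a)  (eliminate a^-1) = x^2*y^2*z^2 - 2*x^3*y*z - x*y^3*z - x*y*z^3 + x^4 + x^2*y^2 + x^2*z^2 + y^2*z^2 + 3*x*y*z - 4*x^2 - y^2 - z^2 + 2
trace(a b^-1 a^-1 b a^2 b^2) = trace(a^-1 b a^2 b^2 a) trace(b) - trace(a^-1 b a^2 b^2 a b)  (eliminate b^-1) = -x^2*y^2*z^2 + 2*x^3*y*z + 2*x*y^3*z + x*y*z^3 - x^4 - 2*x^2*y^2 - x^2*z^2 - y^4 - y^2*z^2 - 4*x*y*z + 4*x^2 + 4*y^2 + z^2 - 2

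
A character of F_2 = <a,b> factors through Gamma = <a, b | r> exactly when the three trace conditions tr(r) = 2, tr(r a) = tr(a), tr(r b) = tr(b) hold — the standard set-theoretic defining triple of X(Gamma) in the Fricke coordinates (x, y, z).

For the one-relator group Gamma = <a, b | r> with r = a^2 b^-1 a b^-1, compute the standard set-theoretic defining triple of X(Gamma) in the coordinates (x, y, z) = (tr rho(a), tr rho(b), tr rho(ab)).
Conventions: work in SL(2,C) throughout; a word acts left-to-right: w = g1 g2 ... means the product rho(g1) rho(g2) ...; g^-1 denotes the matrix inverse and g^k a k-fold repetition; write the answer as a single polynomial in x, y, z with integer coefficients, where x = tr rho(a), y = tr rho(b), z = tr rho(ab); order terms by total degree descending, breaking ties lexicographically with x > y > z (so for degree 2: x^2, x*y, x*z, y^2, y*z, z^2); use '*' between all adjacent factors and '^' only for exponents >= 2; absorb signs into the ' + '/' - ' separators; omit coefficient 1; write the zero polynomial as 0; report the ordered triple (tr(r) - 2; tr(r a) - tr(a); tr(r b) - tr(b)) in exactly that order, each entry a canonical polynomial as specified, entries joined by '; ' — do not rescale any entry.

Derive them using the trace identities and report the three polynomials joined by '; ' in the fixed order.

trace(a^2) = trace(a) * trace(a) - trace(1)  (reduce the a square) = x^2 - 2
so trace(a^3) = trace(a) * trace(a^2) - trace(a)  (reduce the a square) = x^3 - 3*x
trace(a b a) = trace(a) * trace(b a) - trace(b)  (reduce the a square) = x*z - y
so trace(a^3 b) = trace(a) * trace(a b a) - trace(a b)  (reduce the a square) = x^2*z - x*y - z
trace(a^2 b^-1 a) = trace(a^3) * trace(b) - trace(a^3 b)  (eliminate b^-1) = x^3*y - x^2*z - 2*x*y + z
reduce: trace(b a b a) = trace(b a) * trace(b a) - trace(1)  (split on b) = z^2 - 2
trace(b a b) = trace(b) * trace(a b) - trace(a)  (reduce the b square) = y*z - x
reduce: trace(a b a^2 b) = trace(a) * trace(b a b a) - trace(b a b)  (reduce the a square) = x*z^2 - y*z - x
trace(a^2 b^-1 a b) = trace(a b a^2) * trace(b) - trace(a b a^2 b)  (eliminate b^-1) = x^2*y*z - x*y^2 - x*z^2 + x
reduce: trace(a^2 b^-1 a b^-1) = trace(a^2 b^-1 a) * trace(b) - trace(a^2 b^-1 a b)  (eliminate b^-1) = x^3*y^2 - 2*x^2*y*z - x*y^2 + x*z^2 + y*z - x
trace(a^4) = trace(a) * trace(a^3) - trace(a^2) = x^4 - 4*x^2 + 2
reduce: trace(a^4 b) = trace(a) * trace(b a^3) - trace(b a^2) = x^3*z - x^2*y - 2*x*z + y
trace(a^3 b^-1 a) = trace(a^4) * trace(b) - trace(a^4 b) = x^4*y - x^3*z - 3*x^2*y + 2*x*z + y
so trace(a b a^3 b) = trace(a) * trace(b a b a^2) - trace(b a b a) = x^2*z^2 - x*y*z - x^2 - z^2 + 2
trace(a^3 b^-1 a b) = trace(a b a^3) * trace(b) - trace(a b a^3 b) = x^3*y*z - x^2*y^2 - x^2*z^2 - x*y*z + x^2 + y^2 + z^2 - 2
trace(a^2 b^-1 a b^-1 a) = trace(a^3 b^-1 a) * trace(b) - trace(a^3 b^-1 a b) = x^4*y^2 - 2*x^3*y*z - 2*x^2*y^2 + x^2*z^2 + 3*x*y*z - x^2 - z^2 + 2
assemble the triple (trace(r) - 2; trace(r a) - x; trace(r b) - y)

x^3*y^2 - 2*x^2*y*z - x*y^2 + x*z^2 + y*z - x - 2; x^4*y^2 - 2*x^3*y*z - 2*x^2*y^2 + x^2*z^2 + 3*x*y*z - x^2 - z^2 - x + 2; x^3*y - x^2*z - 2*x*y - y + z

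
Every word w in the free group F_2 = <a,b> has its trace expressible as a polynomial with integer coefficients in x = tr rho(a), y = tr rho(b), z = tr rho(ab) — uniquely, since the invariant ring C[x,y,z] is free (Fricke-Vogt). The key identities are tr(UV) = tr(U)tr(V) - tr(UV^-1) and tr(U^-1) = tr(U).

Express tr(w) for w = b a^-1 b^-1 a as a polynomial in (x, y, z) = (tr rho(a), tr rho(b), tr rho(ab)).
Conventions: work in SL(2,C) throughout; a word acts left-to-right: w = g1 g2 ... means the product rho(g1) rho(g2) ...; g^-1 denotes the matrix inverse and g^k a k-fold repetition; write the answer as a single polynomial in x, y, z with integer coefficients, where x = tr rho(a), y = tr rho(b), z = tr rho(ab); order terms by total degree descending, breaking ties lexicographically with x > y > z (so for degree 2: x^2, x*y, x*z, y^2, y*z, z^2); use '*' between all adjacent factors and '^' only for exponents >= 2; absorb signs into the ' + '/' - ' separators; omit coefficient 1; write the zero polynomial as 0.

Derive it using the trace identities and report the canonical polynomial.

tr(b a b) = tr(b) tr(a b) - tr(a)   [square of b] = y*z - x
tr(b a b a) = tr(b a) tr(b a) - tr(1)   [split at a repeated b] = z^2 - 2
tr(a b a^-1 b) = tr(b a b) tr(a) - tr(b a b a)   [inverse elimination on a] = x*y*z - x^2 - z^2 + 2
tr(b a^-1 b^-1 a) = tr(a b a^-1) tr(b) - tr(a b a^-1 b)   [inverse elimination on b] = -x*y*z + x^2 + y^2 + z^2 - 2

-x*y*z + x^2 + y^2 + z^2 - 2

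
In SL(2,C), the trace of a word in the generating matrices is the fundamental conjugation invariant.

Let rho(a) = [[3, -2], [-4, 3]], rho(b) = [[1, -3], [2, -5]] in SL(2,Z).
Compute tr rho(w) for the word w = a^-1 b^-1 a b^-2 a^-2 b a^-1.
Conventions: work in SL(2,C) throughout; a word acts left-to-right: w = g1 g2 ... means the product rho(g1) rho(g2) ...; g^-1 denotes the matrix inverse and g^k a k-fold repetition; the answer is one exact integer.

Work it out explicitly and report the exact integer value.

92234

rho(a^-1) = [[3, 2], [4, 3]]
... * rho(b^-1) = [[-5, 3], [-2, 1]]  ->  [[-19, 11], [-26, 15]]
... * rho(a) = [[3, -2], [-4, 3]]  ->  [[-101, 71], [-138, 97]]
... * rho(b^-1) = [[-5, 3], [-2, 1]]  ->  [[363, -232], [496, -317]]
... * rho(b^-1) = [[-5, 3], [-2, 1]]  ->  [[-1351, 857], [-1846, 1171]]
... * rho(a^-1) = [[3, 2], [4, 3]]  ->  [[-625, -131], [-854, -179]]
... * rho(a^-1) = [[3, 2], [4, 3]]  ->  [[-2399, -1643], [-3278, -2245]]
... * rho(b) = [[1, -3], [2, -5]]  ->  [[-5685, 15412], [-7768, 21059]]
... * rho(a^-1) = [[3, 2], [4, 3]]  ->  [[44593, 34866], [60932, 47641]]
tr = 44593 + 47641 = 92234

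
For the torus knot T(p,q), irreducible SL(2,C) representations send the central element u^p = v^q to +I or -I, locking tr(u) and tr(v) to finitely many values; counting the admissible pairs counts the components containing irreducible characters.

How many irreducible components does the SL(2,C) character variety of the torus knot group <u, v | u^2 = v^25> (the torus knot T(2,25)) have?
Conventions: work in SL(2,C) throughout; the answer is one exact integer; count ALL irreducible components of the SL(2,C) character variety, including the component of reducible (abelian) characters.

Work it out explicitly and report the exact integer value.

Gamma = < u, v | u^2 = v^25 > (torus knot T(2,25)); the central element u^2 = v^25 acts as +I or -I in any irreducible SL(2,C) representation.
This locks tr(u) to 2*cos(pi*alpha/2), alpha in 1..1, and tr(v) to 2*cos(pi*beta/25), beta in 1..24, on each component of irreducible characters.
u^2 = (-1)^alpha I and v^25 = (-1)^beta I must agree, so alpha and beta have equal parity.
count pairs: odd alpha (1 choices) x odd beta (12), plus even alpha (0) x even beta (12): 1*12 + 0*12 = 12.
That is 12 components of irreducible characters, and with the reducible (abelian) component the total is 13.

13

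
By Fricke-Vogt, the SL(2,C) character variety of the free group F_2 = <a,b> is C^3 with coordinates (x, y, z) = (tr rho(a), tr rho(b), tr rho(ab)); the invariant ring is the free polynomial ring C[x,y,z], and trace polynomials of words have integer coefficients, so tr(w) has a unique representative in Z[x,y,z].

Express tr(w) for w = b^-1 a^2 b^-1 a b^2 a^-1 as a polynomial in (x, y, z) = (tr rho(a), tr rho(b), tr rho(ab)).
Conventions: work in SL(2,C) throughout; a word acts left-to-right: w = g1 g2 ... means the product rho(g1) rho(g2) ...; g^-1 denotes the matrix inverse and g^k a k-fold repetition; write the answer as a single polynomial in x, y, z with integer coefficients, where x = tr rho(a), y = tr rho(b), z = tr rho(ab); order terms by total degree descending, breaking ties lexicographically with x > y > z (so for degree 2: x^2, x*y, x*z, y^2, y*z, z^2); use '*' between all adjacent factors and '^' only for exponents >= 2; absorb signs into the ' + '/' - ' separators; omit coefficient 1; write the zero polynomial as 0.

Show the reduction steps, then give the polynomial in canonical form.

-x^3*y^3*z + x^4*y^2 + x^2*y^4 + 2*x^2*y^2*z^2 - x^3*y*z - x*y*z^3 - 5*x^2*y^2 - y^4 - y^2*z^2 + 4*x*y*z + x^2 + 4*y^2 - 2

tr(a^2 b) = tr(a)*tr(b a) - tr(b) = x*z - y
tr(a^2) = tr(a)*tr(a) - tr(1) = x^2 - 2
tr(a b^2 a) = tr(b)*tr(a^2 b) - tr(a^2) = x*y*z - x^2 - y^2 + 2
tr(a b a b) = tr(b a)*tr(b a) - tr(1)   [split at repeated b] = z^2 - 2
tr(a b^2 a b) = tr(b)*tr(a b a b) - tr(a b a) = y*z^2 - x*z - y
tr(a b^-1 a b^2) = tr(a b^2 a)*tr(b) - tr(a b^2 a b) = x*y^2*z - x^2*y - y^3 - y*z^2 + x*z + 3*y
tr(a b^3 a) = tr(b)*tr(b a^2 b) - tr(b a^2) = x*y^2*z - x^2*y - y^3 - x*z + 3*y
tr(a b^2) = tr(b)*tr(a b) - tr(a) = y*z - x
tr(a b^3) = tr(b)*tr(a b^2) - tr(a b) = y^2*z - x*y - z
tr(b a^3 b^2) = tr(a)*tr(a b^3 a) - tr(a b^3) = x^2*y^2*z - x^3*y - x*y^3 - x^2*z - y^2*z + 4*x*y + z
tr(b a b a^2) = tr(a)*tr(b a b a) - tr(b a b) = x*z^2 - y*z - x
tr(a b a^3 b) = tr(a)*tr(b a b a^2) - tr(b a b a) = x^2*z^2 - x*y*z - x^2 - z^2 + 2
tr(a^2 b a) = tr(a)*tr(b a^2) - tr(b a) = x^2*z - x*y - z
tr(a b a^3) = tr(a)*tr(a^2 b a) - tr(a^2 b) = x^3*z - x^2*y - 2*x*z + y
tr(b a^3 b^2 a) = tr(b)*tr(a b a^3 b) - tr(a b a^3) = x^2*y*z^2 - x^3*z - x*y^2*z - y*z^2 + 2*x*z + y
tr(a b^2 a^-1 b a^2) = tr(b a^3 b^2)*tr(a) - tr(b a^3 b^2 a) = x^3*y^2*z - x^4*y - x^2*y^3 - x^2*y*z^2 + 4*x^2*y + y*z^2 - x*z - y
tr(a^2 b a b^2) = tr(b)*tr(a^2 b a b) - tr(a^2 b a) = x*y*z^2 - x^2*z - y^2*z + z
tr(b a^2 b a b^2) = tr(b)*tr(a^2 b a b^2) - tr(a^2 b a b) = x*y^2*z^2 - x^2*y*z - y^3*z - x*z^2 + 2*y*z + x
tr(b a b a b a) = tr(b a)*tr(b a b a) - tr(b^-1 a^-1)   [split at repeated b] = z^3 - 3*z
tr(a b a^2 b a b) = tr(a)*tr(b a b a b a) - tr(b a b a b) = x*z^3 - y*z^2 - 2*x*z + y
tr(a b a^2 b a) = tr(a)*tr(b a^2 b a) - tr(b a^2 b) = x^2*z^2 - 2*x*y*z + y^2 - 2
tr(b a^2 b a b^2 a) = tr(b)*tr(a b a^2 b a b) - tr(a b a^2 b a) = x*y*z^3 - x^2*z^2 - y^2*z^2 + 2
tr(a b^2 a^-1 b a^2 b) = tr(b a^2 b a b^2)*tr(a) - tr(b a^2 b a b^2 a) = x^2*y^2*z^2 - x^3*y*z - x*y^3*z - x*y*z^3 + y^2*z^2 + 2*x*y*z + x^2 - 2
tr(a^2 b^-1 a b^2 a^-1 b) = tr(a b^2 a^-1 b a^2)*tr(b) - tr(a b^2 a^-1 b a^2 b) = x^3*y^3*z - x^4*y^2 - x^2*y^4 - 2*x^2*y^2*z^2 + x^3*y*z + x*y^3*z + x*y*z^3 + 4*x^2*y^2 - 3*x*y*z - x^2 - y^2 + 2
tr(b^-1 a^2 b^-1 a b^2 a^-1) = tr(a^2 b^-1 a b^2 a^-1)*tr(b) - tr(a^2 b^-1 a b^2 a^-1 b) = -x^3*y^3*z + x^4*y^2 + x^2*y^4 + 2*x^2*y^2*z^2 - x^3*y*z - x*y*z^3 - 5*x^2*y^2 - y^4 - y^2*z^2 + 4*x*y*z + x^2 + 4*y^2 - 2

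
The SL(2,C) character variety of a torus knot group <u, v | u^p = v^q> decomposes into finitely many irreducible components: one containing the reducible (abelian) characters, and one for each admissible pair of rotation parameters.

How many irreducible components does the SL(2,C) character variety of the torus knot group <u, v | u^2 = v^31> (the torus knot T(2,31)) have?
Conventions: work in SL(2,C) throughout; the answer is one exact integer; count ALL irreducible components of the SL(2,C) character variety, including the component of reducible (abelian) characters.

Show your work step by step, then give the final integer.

16

In the torus knot group T(2,31), u^2 = v^31 is central, so an irreducible representation sends it to +I or -I (Schur).
So on each irreducible component the traces are pinned: tr(u) = 2*cos(pi*alpha/2) with 1 <= alpha <= 1, tr(v) = 2*cos(pi*beta/31) with 1 <= beta <= 30.
u^2 = (-1)^alpha I and v^31 = (-1)^beta I must agree, so alpha and beta have equal parity.
count pairs: odd alpha (1 choices) x odd beta (15), plus even alpha (0) x even beta (15): 1*15 + 0*15 = 15.
That is 15 components of irreducible characters, and with the reducible (abelian) component the total is 16.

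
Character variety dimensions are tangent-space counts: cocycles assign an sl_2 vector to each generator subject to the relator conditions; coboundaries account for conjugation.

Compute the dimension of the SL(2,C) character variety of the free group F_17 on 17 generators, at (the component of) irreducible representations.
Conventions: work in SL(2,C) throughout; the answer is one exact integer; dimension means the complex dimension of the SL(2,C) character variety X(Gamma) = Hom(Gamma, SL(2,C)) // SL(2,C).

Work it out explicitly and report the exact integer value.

48

Gamma = F_17 has 17 generators and no relators.
A cocycle picks one sl_2 vector per generator freely, giving dim Z^1 = 3*17 = 51.
dim B^1 = 3: the coboundary map is injective because an irreducible image has centralizer 0 in sl_2.
Therefore dim X = 51 - 3 = 48.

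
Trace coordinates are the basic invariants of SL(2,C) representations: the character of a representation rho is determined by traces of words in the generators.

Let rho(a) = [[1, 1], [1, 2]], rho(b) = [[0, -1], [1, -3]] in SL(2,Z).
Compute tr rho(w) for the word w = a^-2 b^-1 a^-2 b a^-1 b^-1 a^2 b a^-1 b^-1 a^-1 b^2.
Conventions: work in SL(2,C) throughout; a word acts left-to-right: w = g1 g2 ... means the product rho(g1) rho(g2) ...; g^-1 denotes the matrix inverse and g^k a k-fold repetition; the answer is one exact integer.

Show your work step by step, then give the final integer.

16530

rho(a^-1) = [[2, -1], [-1, 1]]
... * rho(a^-1) = [[2, -1], [-1, 1]]  ->  [[5, -3], [-3, 2]]
... * rho(b^-1) = [[-3, 1], [-1, 0]]  ->  [[-12, 5], [7, -3]]
... * rho(a^-1) = [[2, -1], [-1, 1]]  ->  [[-29, 17], [17, -10]]
... * rho(a^-1) = [[2, -1], [-1, 1]]  ->  [[-75, 46], [44, -27]]
... * rho(b) = [[0, -1], [1, -3]]  ->  [[46, -63], [-27, 37]]
... * rho(a^-1) = [[2, -1], [-1, 1]]  ->  [[155, -109], [-91, 64]]
... * rho(b^-1) = [[-3, 1], [-1, 0]]  ->  [[-356, 155], [209, -91]]
... * rho(a) = [[1, 1], [1, 2]]  ->  [[-201, -46], [118, 27]]
... * rho(a) = [[1, 1], [1, 2]]  ->  [[-247, -293], [145, 172]]
... * rho(b) = [[0, -1], [1, -3]]  ->  [[-293, 1126], [172, -661]]
... * rho(a^-1) = [[2, -1], [-1, 1]]  ->  [[-1712, 1419], [1005, -833]]
... * rho(b^-1) = [[-3, 1], [-1, 0]]  ->  [[3717, -1712], [-2182, 1005]]
... * rho(a^-1) = [[2, -1], [-1, 1]]  ->  [[9146, -5429], [-5369, 3187]]
... * rho(b) = [[0, -1], [1, -3]]  ->  [[-5429, 7141], [3187, -4192]]
... * rho(b) = [[0, -1], [1, -3]]  ->  [[7141, -15994], [-4192, 9389]]
tr = 7141 + 9389 = 16530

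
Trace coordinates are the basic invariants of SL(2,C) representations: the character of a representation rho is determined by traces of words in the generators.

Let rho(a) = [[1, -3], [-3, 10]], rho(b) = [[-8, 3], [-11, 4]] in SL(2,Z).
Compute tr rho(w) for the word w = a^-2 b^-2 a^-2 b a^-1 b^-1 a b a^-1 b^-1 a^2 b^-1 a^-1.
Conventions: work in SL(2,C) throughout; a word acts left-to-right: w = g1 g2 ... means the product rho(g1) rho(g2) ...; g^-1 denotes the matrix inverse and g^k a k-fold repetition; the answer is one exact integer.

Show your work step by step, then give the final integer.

-11239165668970096

rho(a^-1) = [[10, 3], [3, 1]]
... * rho(a^-1) = [[10, 3], [3, 1]]  ->  [[109, 33], [33, 10]]
... * rho(b^-1) = [[4, -3], [11, -8]]  ->  [[799, -591], [242, -179]]
... * rho(b^-1) = [[4, -3], [11, -8]]  ->  [[-3305, 2331], [-1001, 706]]
... * rho(a^-1) = [[10, 3], [3, 1]]  ->  [[-26057, -7584], [-7892, -2297]]
... * rho(a^-1) = [[10, 3], [3, 1]]  ->  [[-283322, -85755], [-85811, -25973]]
... * rho(b) = [[-8, 3], [-11, 4]]  ->  [[3209881, -1192986], [972191, -361325]]
... * rho(a^-1) = [[10, 3], [3, 1]]  ->  [[28519852, 8436657], [8637935, 2555248]]
... * rho(b^-1) = [[4, -3], [11, -8]]  ->  [[206882635, -153052812], [62659468, -46355789]]
... * rho(a) = [[1, -3], [-3, 10]]  ->  [[666041071, -2151176025], [201726835, -651536294]]
... * rho(b) = [[-8, 3], [-11, 4]]  ->  [[18334607707, -6606580887], [5553084554, -2000964671]]
... * rho(a^-1) = [[10, 3], [3, 1]]  ->  [[163526334409, 48397242234], [49527951527, 14658288991]]
... * rho(b^-1) = [[4, -3], [11, -8]]  ->  [[1186475002210, -877756941099], [359352985009, -265850166509]]
... * rho(a) = [[1, -3], [-3, 10]]  ->  [[3819745825507, -12336994417620], [1156903484536, -3736560620117]]
... * rho(a) = [[1, -3], [-3, 10]]  ->  [[40830729078367, -134829181652721], [12366585344887, -40836316654778]]
... * rho(b^-1) = [[4, -3], [11, -8]]  ->  [[-1319798081866463, 956141265986667], [-399733141823010, 289590777203563]]
... * rho(a^-1) = [[10, 3], [3, 1]]  ->  [[-10329557020704629, -3003252979612722], [-3128559086619411, -909608648265467]]
tr = -10329557020704629 + -909608648265467 = -11239165668970096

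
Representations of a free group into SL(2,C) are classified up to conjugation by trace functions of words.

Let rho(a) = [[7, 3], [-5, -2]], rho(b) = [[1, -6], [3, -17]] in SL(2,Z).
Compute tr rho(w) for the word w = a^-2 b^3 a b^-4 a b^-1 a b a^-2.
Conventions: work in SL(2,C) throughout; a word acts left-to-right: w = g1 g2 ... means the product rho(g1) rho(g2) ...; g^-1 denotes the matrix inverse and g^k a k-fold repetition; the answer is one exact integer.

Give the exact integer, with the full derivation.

rho(a^-1) = [[-2, -3], [5, 7]]
... * rho(a^-1) = [[-2, -3], [5, 7]]  ->  [[-11, -15], [25, 34]]
... * rho(b) = [[1, -6], [3, -17]]  ->  [[-56, 321], [127, -728]]
... * rho(b) = [[1, -6], [3, -17]]  ->  [[907, -5121], [-2057, 11614]]
... * rho(b) = [[1, -6], [3, -17]]  ->  [[-14456, 81615], [32785, -185096]]
... * rho(a) = [[7, 3], [-5, -2]]  ->  [[-509267, -206598], [1154975, 468547]]
... * rho(b^-1) = [[-17, 6], [-3, 1]]  ->  [[9277333, -3262200], [-21040216, 7398397]]
... * rho(b^-1) = [[-17, 6], [-3, 1]]  ->  [[-147928061, 52401798], [335488481, -118842899]]
... * rho(b^-1) = [[-17, 6], [-3, 1]]  ->  [[2357571643, -835166568], [-5346775480, 1894087987]]
... * rho(b^-1) = [[-17, 6], [-3, 1]]  ->  [[-37573218227, 13310263290], [85212919199, -30186564893]]
... * rho(a) = [[7, 3], [-5, -2]]  ->  [[-329563844039, -139340181261], [747423258858, 316011887383]]
... * rho(b^-1) = [[-17, 6], [-3, 1]]  ->  [[6020605892446, -2116723245495], [-13654231062735, 4800551440531]]
... * rho(a) = [[7, 3], [-5, -2]]  ->  [[52727857474597, 22295264168328], [-119582374641800, -50563796069267]]
... * rho(b) = [[1, -6], [3, -17]]  ->  [[119613649979581, -695386635709158], [-271273762849601, 1577078781028339]]
... * rho(a^-1) = [[-2, -3], [5, 7]]  ->  [[-3716160478504952, -5226547399902849], [8427941430840897, 11853372755747176]]
... * rho(a^-1) = [[-2, -3], [5, 7]]  ->  [[-18700416042504341, -25437350363805087], [42410980917054086, 57689784997707541]]
tr = -18700416042504341 + 57689784997707541 = 38989368955203200

38989368955203200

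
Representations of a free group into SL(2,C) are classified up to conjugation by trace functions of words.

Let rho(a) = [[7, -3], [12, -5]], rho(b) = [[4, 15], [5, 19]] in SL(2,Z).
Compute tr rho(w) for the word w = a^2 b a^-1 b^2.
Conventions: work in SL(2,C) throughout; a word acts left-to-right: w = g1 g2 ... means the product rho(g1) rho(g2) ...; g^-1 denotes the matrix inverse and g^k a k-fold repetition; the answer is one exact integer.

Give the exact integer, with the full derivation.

-207052

rho(a) = [[7, -3], [12, -5]]
... * rho(a) = [[7, -3], [12, -5]]  ->  [[13, -6], [24, -11]]
... * rho(b) = [[4, 15], [5, 19]]  ->  [[22, 81], [41, 151]]
... * rho(a^-1) = [[-5, 3], [-12, 7]]  ->  [[-1082, 633], [-2017, 1180]]
... * rho(b) = [[4, 15], [5, 19]]  ->  [[-1163, -4203], [-2168, -7835]]
... * rho(b) = [[4, 15], [5, 19]]  ->  [[-25667, -97302], [-47847, -181385]]
tr = -25667 + -181385 = -207052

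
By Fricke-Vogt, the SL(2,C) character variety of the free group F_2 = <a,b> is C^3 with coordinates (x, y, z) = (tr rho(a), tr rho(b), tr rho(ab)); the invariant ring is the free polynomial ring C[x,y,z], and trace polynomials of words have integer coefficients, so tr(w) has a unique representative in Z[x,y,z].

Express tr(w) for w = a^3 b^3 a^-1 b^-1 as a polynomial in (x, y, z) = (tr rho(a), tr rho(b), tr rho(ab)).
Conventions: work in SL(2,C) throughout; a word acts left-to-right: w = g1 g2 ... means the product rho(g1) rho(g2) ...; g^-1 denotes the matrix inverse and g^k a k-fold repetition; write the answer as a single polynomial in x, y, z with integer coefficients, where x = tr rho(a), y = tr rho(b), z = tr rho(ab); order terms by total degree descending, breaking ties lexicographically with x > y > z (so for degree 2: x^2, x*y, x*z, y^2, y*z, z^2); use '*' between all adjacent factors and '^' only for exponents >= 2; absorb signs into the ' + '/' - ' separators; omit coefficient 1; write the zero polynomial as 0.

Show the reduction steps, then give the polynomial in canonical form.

-x^3*y^3*z + x^4*y^2 + x^2*y^4 + x^2*y^2*z^2 + x^3*y*z + x*y^3*z - x^4 - 6*x^2*y^2 - x^2*z^2 - y^4 - y^2*z^2 + 4*x^2 + 4*y^2 + z^2 - 2

trace(b a b) = trace(b) trace(a b) - trace(a)   [square of b] = y*z - x
trace(b^3 a) = trace(b) trace(b a b) - trace(b a)   [square of b] = y^2*z - x*y - z
trace(b^2) = trace(b) trace(b) - trace(1)   [square of b] = y^2 - 2
trace(b^3) = trace(b) trace(b^2) - trace(b)   [square of b] = y^3 - 3*y
trace(a^2 b^3) = trace(a) trace(b^3 a) - trace(b^3)   [square of a] = x*y^2*z - x^2*y - y^3 - x*z + 3*y
next, trace(b^4 a) = trace(b) trace(b^2 a b) - trace(b^2 a)   [square of b] = y^3*z - x*y^2 - 2*y*z + x
trace(b^4) = trace(b) trace(b^3) - trace(b^2)   [square of b] = y^4 - 4*y^2 + 2
trace(b^4 a^2) = trace(a) trace(b^4 a) - trace(b^4)   [square of a] = x*y^3*z - x^2*y^2 - y^4 - 2*x*y*z + x^2 + 4*y^2 - 2
trace(b a^3 b^3) = trace(a) trace(b^4 a^2) - trace(b^4 a)   [square of a] = x^2*y^3*z - x^3*y^2 - x*y^4 - 2*x^2*y*z - y^3*z + x^3 + 5*x*y^2 + 2*y*z - 3*x
trace(a b a b) = trace(b a) trace(b a) - trace(1)   [split at a repeated b] = z^2 - 2
and trace(a b a) = trace(a) trace(b a) - trace(b)   [square of a] = x*z - y
next, trace(a b a b^2) = trace(b) trace(a b a b) - trace(a b a)   [square of b] = y*z^2 - x*z - y
next, trace(b^3 a b a) = trace(b) trace(a b a b^2) - trace(a b a b)   [square of b] = y^2*z^2 - x*y*z - y^2 - z^2 + 2
next, trace(b^3 a b a^2) = trace(a) trace(b^3 a b a) - trace(b^3 a b)   [square of a] = x*y^2*z^2 - x^2*y*z - y^3*z - x*z^2 + 2*y*z + x
trace(b a^3 b^3 a) = trace(a) trace(b^3 a b a^2) - trace(b^3 a b a)   [square of a] = x^2*y^2*z^2 - x^3*y*z - x*y^3*z - x^2*z^2 - y^2*z^2 + 3*x*y*z + x^2 + y^2 + z^2 - 2
trace(a^3 b^3 a^-1 b) = trace(b a^3 b^3) trace(a) - trace(b a^3 b^3 a)   [inverse elimination on a] = x^3*y^3*z - x^4*y^2 - x^2*y^4 - x^2*y^2*z^2 - x^3*y*z + x^4 + 5*x^2*y^2 + x^2*z^2 + y^2*z^2 - x*y*z - 4*x^2 - y^2 - z^2 + 2
trace(a^3 b^3 a^-1 b^-1) = trace(a^3 b^3 a^-1) trace(b) - trace(a^3 b^3 a^-1 b)   [inverse elimination on b] = -x^3*y^3*z + x^4*y^2 + x^2*y^4 + x^2*y^2*z^2 + x^3*y*z + x*y^3*z - x^4 - 6*x^2*y^2 - x^2*z^2 - y^4 - y^2*z^2 + 4*x^2 + 4*y^2 + z^2 - 2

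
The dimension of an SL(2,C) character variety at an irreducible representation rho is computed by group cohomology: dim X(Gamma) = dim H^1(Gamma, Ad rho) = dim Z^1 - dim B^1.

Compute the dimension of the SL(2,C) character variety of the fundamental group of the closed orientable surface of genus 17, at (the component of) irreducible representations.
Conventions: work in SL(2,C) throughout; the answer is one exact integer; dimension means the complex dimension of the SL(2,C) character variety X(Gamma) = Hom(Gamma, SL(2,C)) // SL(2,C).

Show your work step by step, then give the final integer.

96

pi_1 of the closed genus-17 surface has 34 generators bound by the single product-of-commutators relator.
Unconstrained cocycle data is one sl_2 vector per generator (102 dimensions), cut by the relator condition d_2(z) = 0.
At an irreducible rho, H^2 = coker(d_2) vanishes (Poincare duality: H^2 is dual to H^0 = invariants = 0), so d_2 is surjective onto sl_2 and dim Z^1 = 102 - 3 = 99.
As always at irreducible rho, dim B^1 = 3.
dim H^1 = 99 - 3 = 96 = dim X.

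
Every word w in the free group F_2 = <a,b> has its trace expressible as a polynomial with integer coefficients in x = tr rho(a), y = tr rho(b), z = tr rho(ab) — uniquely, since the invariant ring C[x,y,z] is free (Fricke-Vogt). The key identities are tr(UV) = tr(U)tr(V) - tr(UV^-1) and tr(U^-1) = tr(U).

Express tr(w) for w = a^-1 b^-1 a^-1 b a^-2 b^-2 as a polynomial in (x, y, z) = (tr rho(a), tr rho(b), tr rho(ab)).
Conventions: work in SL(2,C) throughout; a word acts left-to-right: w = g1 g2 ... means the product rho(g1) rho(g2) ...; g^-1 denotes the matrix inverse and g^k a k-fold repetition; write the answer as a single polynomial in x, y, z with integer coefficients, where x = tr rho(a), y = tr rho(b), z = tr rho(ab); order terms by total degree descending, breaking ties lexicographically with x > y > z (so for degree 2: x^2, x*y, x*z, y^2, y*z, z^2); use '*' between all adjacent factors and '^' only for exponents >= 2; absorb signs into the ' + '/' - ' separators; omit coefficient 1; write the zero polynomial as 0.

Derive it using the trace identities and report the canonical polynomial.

x^2*y^2*z^2 - x^3*y*z - x*y^3*z - x*y*z^3 + x^2*z^2 + 3*x*y*z - x^2 - z^2 + 2

tr(a^-1) = tr(a) = x
tr(a^-1 b) = tr(b) tr(a) - tr(b a)   [inverse elimination on a] = x*y - z
so tr(b^-1 a^-1) = tr(a^-1) tr(b) - tr(a^-1 b)   [inverse elimination on b] = z
reduce: tr(a^-1 b^-1 a^-1) = tr(b^-1 a^-1) tr(a) - tr(b^-1)   [inverse elimination on a] = x*z - y
reduce: tr(a^-1 b a^-1) = tr(a^-1 b) tr(a) - tr(a^-1 b a)   [inverse elimination on a] = x^2*y - x*z - y
tr(b^2) = tr(b) tr(b) - tr(1)   [square of b] = y^2 - 2
tr(b^2 a) = tr(b) tr(a b) - tr(a)   [square of b] = y*z - x
tr(b a^-1 b) = tr(b^2) tr(a) - tr(b^2 a)   [inverse elimination on a] = x*y^2 - y*z - x
reduce: tr(b a b a) = tr(a b) tr(a b) - tr(1)   [split at a repeated a] = z^2 - 2
tr(b a^-1 b a) = tr(b a b) tr(a) - tr(b a b a)   [inverse elimination on a] = x*y*z - x^2 - z^2 + 2
reduce: tr(a^-1 b a^-1 b) = tr(b a^-1 b) tr(a) - tr(b a^-1 b a)   [inverse elimination on a] = x^2*y^2 - 2*x*y*z + z^2 - 2
tr(a^-1 b^-1 a^-1 b) = tr(a^-1 b a^-1) tr(b) - tr(a^-1 b a^-1 b)   [inverse elimination on b] = x*y*z - y^2 - z^2 + 2
tr(b^-1 a^-1 b^-1 a^-1) = tr(a^-1 b^-1 a^-1) tr(b) - tr(a^-1 b^-1 a^-1 b)   [inverse elimination on b] = z^2 - 2
reduce: tr(a^-2 b a b) = tr(a^-1 b a b) tr(a) - tr(a^-1 b a b a)   [inverse elimination on a] = x^2*y*z - x^3 - x*z^2 - y*z + 3*x
tr(a^-2 b a b^-1) = tr(a^-2 b a) tr(b) - tr(a^-2 b a b)   [inverse elimination on b] = -x^2*y*z + x^3 + x*y^2 + x*z^2 - 3*x
tr(a^-1 b a b^-2 a^-1) = tr(a^-2 b a b^-1) tr(b) - tr(a^-2 b a)   [inverse elimination on b] = -x^2*y^2*z + x^3*y + x*y^3 + x*y*z^2 - 4*x*y + z
tr(a^-1 b a b^-1) = tr(b a b^-1) tr(a) - tr(b a b^-1 a)   [inverse elimination on a] = -x*y*z + x^2 + y^2 + z^2 - 2
reduce: tr(a^2) = tr(a) tr(a) - tr(1)   [square of a] = x^2 - 2
tr(a b^2 a) = tr(b) tr(a^2 b) - tr(a^2)   [square of b] = x*y*z - x^2 - y^2 + 2
tr(a b^2 a b) = tr(b) tr(a b a b) - tr(a b a)   [square of b] = y*z^2 - x*z - y
tr(b^-1 a b^2 a) = tr(a b^2 a) tr(b) - tr(a b^2 a b)   [inverse elimination on b] = x*y^2*z - x^2*y - y^3 - y*z^2 + x*z + 3*y
tr(b a b^-2 a b) = tr(b^-1 a b^2 a) tr(b) - tr(b^-1 a b^2 a b)   [inverse elimination on b] = x*y^3*z - x^2*y^2 - y^4 - y^2*z^2 + x^2 + 4*y^2 - 2
so tr(a b a b a) = tr(a) tr(b a b a) - tr(b a b)   [square of a] = x*z^2 - y*z - x
reduce: tr(a b a b a b) = tr(b a) tr(b a b a) - tr(b^-1 a^-1)   [split at a repeated b] = z^3 - 3*z
reduce: tr(a b a b a b^-1) = tr(a b a b a) tr(b) - tr(a b a b a b)   [inverse elimination on b] = x*y*z^2 - y^2*z - z^3 - x*y + 3*z
tr(b a b^-2 a b a) = tr(a b a b a b^-1) tr(b) - tr(a b a b a)   [inverse elimination on b] = x*y^2*z^2 - y^3*z - y*z^3 - x*y^2 - x*z^2 + 4*y*z + x
reduce: tr(b a^-1 b a b^-2 a) = tr(b a b^-2 a b) tr(a) - tr(b a b^-2 a b a)   [inverse elimination on a] = x^2*y^3*z - x^3*y^2 - x*y^4 - 2*x*y^2*z^2 + y^3*z + y*z^3 + x^3 + 5*x*y^2 + x*z^2 - 4*y*z - 3*x
so tr(a^-1 b a b^-2 a^-1 b) = tr(b a^-1 b a b^-2) tr(a) - tr(b a^-1 b a b^-2 a)   [inverse elimination on a] = -x^2*y^3*z + x^3*y^2 + x*y^4 + 2*x*y^2*z^2 - x^2*y*z - y^3*z - y*z^3 - 4*x*y^2 + 4*y*z + x
reduce: tr(b^-2 a^-1 b^-1 a^-1 b a) = tr(a^-1 b a b^-2 a^-1) tr(b) - tr(a^-1 b a b^-2 a^-1 b)   [inverse elimination on b] = -x*y^2*z^2 + x^2*y*z + y^3*z + y*z^3 - 3*y*z - x
reduce: tr(b^-2 a^-1 b^-1 a^-1 b a^-1) = tr(b^-2 a^-1 b^-1 a^-1 b) tr(a) - tr(b^-2 a^-1 b^-1 a^-1 b a)   [inverse elimination on a] = x*y^2*z^2 - x^2*y*z - y^3*z - y*z^3 + x*z^2 + 3*y*z - x
tr(a^-1 b^-1 a^-1 b a^-2 b^-2) = tr(b^-2 a^-1 b^-1 a^-1 b a^-1) tr(a) - tr(b^-2 a^-1 b^-1 a^-1 b)   [inverse elimination on a] = x^2*y^2*z^2 - x^3*y*z - x*y^3*z - x*y*z^3 + x^2*z^2 + 3*x*y*z - x^2 - z^2 + 2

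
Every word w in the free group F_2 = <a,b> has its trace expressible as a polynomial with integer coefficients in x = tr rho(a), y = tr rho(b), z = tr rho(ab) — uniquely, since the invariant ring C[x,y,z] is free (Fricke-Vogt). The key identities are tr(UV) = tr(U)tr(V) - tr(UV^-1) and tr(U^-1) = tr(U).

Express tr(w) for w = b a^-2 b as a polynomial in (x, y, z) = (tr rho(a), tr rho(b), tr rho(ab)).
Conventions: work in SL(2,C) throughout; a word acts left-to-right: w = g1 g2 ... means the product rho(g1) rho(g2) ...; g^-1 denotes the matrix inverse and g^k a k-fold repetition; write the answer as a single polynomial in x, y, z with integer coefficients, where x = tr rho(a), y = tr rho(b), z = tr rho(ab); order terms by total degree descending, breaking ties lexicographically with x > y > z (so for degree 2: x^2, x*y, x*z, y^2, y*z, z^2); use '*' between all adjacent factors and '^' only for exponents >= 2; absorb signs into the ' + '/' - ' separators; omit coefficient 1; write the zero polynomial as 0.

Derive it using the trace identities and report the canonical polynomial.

tr(b^2) = tr(b) * tr(b) - tr(1) = y^2 - 2
tr(b^2 a) = tr(b) * tr(a b) - tr(a) = y*z - x
tr(a^-1 b^2) = tr(b^2) * tr(a) - tr(b^2 a) = x*y^2 - y*z - x
use: tr(b a^-2 b) = tr(a^-1 b^2) * tr(a) - tr(a^-1 b^2 a) = x^2*y^2 - x*y*z - x^2 - y^2 + 2

x^2*y^2 - x*y*z - x^2 - y^2 + 2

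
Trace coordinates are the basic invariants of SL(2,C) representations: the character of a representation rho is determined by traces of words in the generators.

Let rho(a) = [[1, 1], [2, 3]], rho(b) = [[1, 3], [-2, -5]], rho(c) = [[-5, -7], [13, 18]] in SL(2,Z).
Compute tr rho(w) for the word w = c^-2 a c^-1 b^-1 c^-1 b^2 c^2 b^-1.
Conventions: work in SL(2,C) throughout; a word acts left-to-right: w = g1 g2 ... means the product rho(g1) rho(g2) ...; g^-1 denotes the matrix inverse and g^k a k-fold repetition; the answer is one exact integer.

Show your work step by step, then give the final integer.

rho(c^-1) = [[18, 7], [-13, -5]]
... * rho(c^-1) = [[18, 7], [-13, -5]]  ->  [[233, 91], [-169, -66]]
... * rho(a) = [[1, 1], [2, 3]]  ->  [[415, 506], [-301, -367]]
... * rho(c^-1) = [[18, 7], [-13, -5]]  ->  [[892, 375], [-647, -272]]
... * rho(b^-1) = [[-5, -3], [2, 1]]  ->  [[-3710, -2301], [2691, 1669]]
... * rho(c^-1) = [[18, 7], [-13, -5]]  ->  [[-36867, -14465], [26741, 10492]]
... * rho(b) = [[1, 3], [-2, -5]]  ->  [[-7937, -38276], [5757, 27763]]
... * rho(b) = [[1, 3], [-2, -5]]  ->  [[68615, 167569], [-49769, -121544]]
... * rho(c) = [[-5, -7], [13, 18]]  ->  [[1835322, 2535937], [-1331227, -1839409]]
... * rho(c) = [[-5, -7], [13, 18]]  ->  [[23790571, 32799612], [-17256182, -23790773]]
... * rho(b^-1) = [[-5, -3], [2, 1]]  ->  [[-53353631, -38572101], [38699364, 27977773]]
tr = -53353631 + 27977773 = -25375858

-25375858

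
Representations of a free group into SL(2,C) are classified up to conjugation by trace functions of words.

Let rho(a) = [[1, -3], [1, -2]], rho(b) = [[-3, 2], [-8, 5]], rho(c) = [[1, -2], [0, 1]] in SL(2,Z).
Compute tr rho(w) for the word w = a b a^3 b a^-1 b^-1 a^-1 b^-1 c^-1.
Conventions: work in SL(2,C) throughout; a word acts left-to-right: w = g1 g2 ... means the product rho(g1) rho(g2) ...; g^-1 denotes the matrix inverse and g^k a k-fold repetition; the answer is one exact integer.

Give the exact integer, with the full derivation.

rho(a) = [[1, -3], [1, -2]]
... * rho(b) = [[-3, 2], [-8, 5]]  ->  [[21, -13], [13, -8]]
... * rho(a) = [[1, -3], [1, -2]]  ->  [[8, -37], [5, -23]]
... * rho(a) = [[1, -3], [1, -2]]  ->  [[-29, 50], [-18, 31]]
... * rho(a) = [[1, -3], [1, -2]]  ->  [[21, -13], [13, -8]]
... * rho(b) = [[-3, 2], [-8, 5]]  ->  [[41, -23], [25, -14]]
... * rho(a^-1) = [[-2, 3], [-1, 1]]  ->  [[-59, 100], [-36, 61]]
... * rho(b^-1) = [[5, -2], [8, -3]]  ->  [[505, -182], [308, -111]]
... * rho(a^-1) = [[-2, 3], [-1, 1]]  ->  [[-828, 1333], [-505, 813]]
... * rho(b^-1) = [[5, -2], [8, -3]]  ->  [[6524, -2343], [3979, -1429]]
... * rho(c^-1) = [[1, 2], [0, 1]]  ->  [[6524, 10705], [3979, 6529]]
tr = 6524 + 6529 = 13053

13053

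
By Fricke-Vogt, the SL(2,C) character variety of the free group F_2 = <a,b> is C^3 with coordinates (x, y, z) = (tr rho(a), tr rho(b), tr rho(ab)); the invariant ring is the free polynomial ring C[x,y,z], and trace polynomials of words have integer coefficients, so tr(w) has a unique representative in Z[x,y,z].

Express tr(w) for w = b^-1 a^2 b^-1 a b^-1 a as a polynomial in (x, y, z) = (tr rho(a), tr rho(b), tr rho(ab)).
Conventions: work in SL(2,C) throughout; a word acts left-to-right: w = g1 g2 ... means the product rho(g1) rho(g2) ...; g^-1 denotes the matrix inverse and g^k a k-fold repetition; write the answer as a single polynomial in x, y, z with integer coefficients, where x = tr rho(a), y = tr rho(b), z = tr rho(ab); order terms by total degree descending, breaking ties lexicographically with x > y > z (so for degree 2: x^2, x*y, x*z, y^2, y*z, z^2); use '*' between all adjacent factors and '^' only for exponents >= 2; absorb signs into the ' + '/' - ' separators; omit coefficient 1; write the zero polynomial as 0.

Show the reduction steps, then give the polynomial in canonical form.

so trace(a^2) = trace(a)*trace(a) - trace(1) = x^2 - 2
trace(a^3) = trace(a)*trace(a^2) - trace(a) = x^3 - 3*x
trace(a^4) = trace(a)*trace(a^3) - trace(a^2) = x^4 - 4*x^2 + 2
trace(a b a) = trace(a)*trace(b a) - trace(b) = x*z - y
trace(a^2 b a) = trace(a)*trace(a b a) - trace(a b) = x^2*z - x*y - z
reduce: trace(a^4 b) = trace(a)*trace(a^2 b a) - trace(a^2 b) = x^3*z - x^2*y - 2*x*z + y
trace(a^3 b^-1 a) = trace(a^4)*trace(b) - trace(a^4 b) = x^4*y - x^3*z - 3*x^2*y + 2*x*z + y
reduce: trace(b a b a) = trace(a b)*trace(a b) - trace(1)   [split at repeated a] = z^2 - 2
so trace(b a b) = trace(b)*trace(a b) - trace(a) = y*z - x
trace(a b a b a) = trace(a)*trace(b a b a) - trace(b a b) = x*z^2 - y*z - x
reduce: trace(a b a^3 b) = trace(a)*trace(a b a b a) - trace(a b a b) = x^2*z^2 - x*y*z - x^2 - z^2 + 2
trace(a^3 b^-1 a b) = trace(a b a^3)*trace(b) - trace(a b a^3 b) = x^3*y*z - x^2*y^2 - x^2*z^2 - x*y*z + x^2 + y^2 + z^2 - 2
trace(a^2 b^-1 a b^-1 a) = trace(a^3 b^-1 a)*trace(b) - trace(a^3 b^-1 a b) = x^4*y^2 - 2*x^3*y*z - 2*x^2*y^2 + x^2*z^2 + 3*x*y*z - x^2 - z^2 + 2
trace(b a^2 b) = trace(b)*trace(a^2 b) - trace(a^2) = x*y*z - x^2 - y^2 + 2
so trace(a b a^2 b a) = trace(a)*trace(b a^2 b a) - trace(b a^2 b) = x^2*z^2 - 2*x*y*z + y^2 - 2
trace(b a b a b a) = trace(b a b a)*trace(b a) - trace(a b)   [split at repeated b] = z^3 - 3*z
trace(b a b a b) = trace(b)*trace(a b a b) - trace(a b a) = y*z^2 - x*z - y
so trace(a b a^2 b a b) = trace(a)*trace(b a b a b a) - trace(b a b a b) = x*z^3 - y*z^2 - 2*x*z + y
reduce: trace(a b^-1 a b a^2 b) = trace(a b a^2 b a)*trace(b) - trace(a b a^2 b a b) = x^2*y*z^2 - 2*x*y^2*z - x*z^3 + y^3 + y*z^2 + 2*x*z - 3*y
trace(a^2 b^-1 a b^-1 a b) = trace(a b^-1 a b a^2)*trace(b) - trace(a b^-1 a b a^2 b) = x^3*y^2*z - x^2*y^3 - 2*x^2*y*z^2 + x*y^2*z + x*z^3 + x^2*y - 2*x*z + y
trace(b^-1 a^2 b^-1 a b^-1 a) = trace(a^2 b^-1 a b^-1 a)*trace(b) - trace(a^2 b^-1 a b^-1 a b) = x^4*y^3 - 3*x^3*y^2*z - x^2*y^3 + 3*x^2*y*z^2 + 2*x*y^2*z - x*z^3 - 2*x^2*y - y*z^2 + 2*x*z + y

x^4*y^3 - 3*x^3*y^2*z - x^2*y^3 + 3*x^2*y*z^2 + 2*x*y^2*z - x*z^3 - 2*x^2*y - y*z^2 + 2*x*z + y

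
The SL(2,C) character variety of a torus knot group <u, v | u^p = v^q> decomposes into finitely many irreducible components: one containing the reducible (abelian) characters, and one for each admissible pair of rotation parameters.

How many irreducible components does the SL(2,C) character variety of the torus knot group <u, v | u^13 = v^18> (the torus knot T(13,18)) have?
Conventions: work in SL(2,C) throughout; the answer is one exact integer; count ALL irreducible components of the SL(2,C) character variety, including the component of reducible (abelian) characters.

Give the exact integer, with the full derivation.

In the torus knot group T(13,18), u^13 = v^18 is central, so an irreducible representation sends it to +I or -I (Schur).
So on each irreducible component the traces are pinned: tr(u) = 2*cos(pi*alpha/13) with 1 <= alpha <= 12, tr(v) = 2*cos(pi*beta/18) with 1 <= beta <= 17.
u^13 = (-1)^alpha I and v^18 = (-1)^beta I must agree, so alpha and beta have equal parity.
Counting: 6 odd alphas x 9 odd betas + 6 even alphas x 8 even betas = 54 + 48 = 102.
Total: 102 irreducible-character components + 1 reducible (abelian) component = 103.

103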